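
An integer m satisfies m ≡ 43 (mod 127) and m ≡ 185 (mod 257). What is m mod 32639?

127⁻¹ mod 257: 127*85 ≡ 1 (mod 257), so 127⁻¹ ≡ 85.
m = 43 + 127*((185 − 43)*85 mod 257) = 43 + 127*248 = 31539.

31539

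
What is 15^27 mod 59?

By square-and-multiply:
15^1 ≡ 15 (mod 59)
15^2 ≡ 15^2 = 225 ≡ 48 (mod 59)
15^4 ≡ 48^2 = 2304 ≡ 3 (mod 59)
15^8 ≡ 3^2 = 9 (mod 59)
15^16 ≡ 9^2 = 81 ≡ 22 (mod 59)
15^27 = 15^16 · 15^8 · 15^2 · 15^1 ≡ 22 · 9 · 48 · 15 (mod 59).
Accumulate the product:
22 · 9 = 198 ≡ 21
21 · 48 = 1008 ≡ 5
5 · 15 = 75 ≡ 16

16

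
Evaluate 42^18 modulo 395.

204

18 in binary is 10010, i.e. 18 = 16 + 2.
42^1 ≡ 42 (mod 395)
42^2 ≡ 42^2 = 1764 ≡ 184 (mod 395)
42^4 ≡ 184^2 = 33856 ≡ 281 (mod 395)
42^8 ≡ 281^2 = 78961 ≡ 356 (mod 395)
42^16 ≡ 356^2 = 126736 ≡ 336 (mod 395)
42^18 = 42^16 · 42^2 ≡ 336 · 184 (mod 395).
336 · 184 = 61824 ≡ 204 (mod 395).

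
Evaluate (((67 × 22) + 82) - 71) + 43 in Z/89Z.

67 × 22 = 1474 ≡ 50 (mod 89)
50 + 82 = 132 ≡ 43 (mod 89)
43 - 71 = -28 ≡ 61 (mod 89)
61 + 43 = 104 ≡ 15 (mod 89)

15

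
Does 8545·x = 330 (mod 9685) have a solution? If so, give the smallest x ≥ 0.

gcd(8545, 9685) = 5, and 5 | 330, so solutions exist.
Divide through by 5: 1709·x ≡ 66 (mod 1937).
1709⁻¹ ≡ 960 (mod 1937).
x ≡ 960·66 ≡ 1376 (mod 1937).
The smallest non-negative solution is x = 1376.

1376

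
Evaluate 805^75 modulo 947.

805^1 ≡ 805 (mod 947)
805^2 ≡ 805^2 = 648025 ≡ 277 (mod 947)
805^4 ≡ 277^2 = 76729 ≡ 22 (mod 947)
805^8 ≡ 22^2 = 484 (mod 947)
805^16 ≡ 484^2 = 234256 ≡ 347 (mod 947)
805^32 ≡ 347^2 = 120409 ≡ 140 (mod 947)
805^64 ≡ 140^2 = 19600 ≡ 660 (mod 947)
805^75 = 805^64 * 805^8 * 805^2 * 805^1 ≡ 660 * 484 * 277 * 805 (mod 947).
Accumulate the product:
660 * 484 = 319440 ≡ 301
301 * 277 = 83377 ≡ 41
41 * 805 = 33005 ≡ 807

807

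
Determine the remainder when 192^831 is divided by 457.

2

192^1 ≡ 192 (mod 457)
192^2 ≡ 192^2 = 36864 ≡ 304 (mod 457)
192^4 ≡ 304^2 = 92416 ≡ 102 (mod 457)
192^8 ≡ 102^2 = 10404 ≡ 350 (mod 457)
192^16 ≡ 350^2 = 122500 ≡ 24 (mod 457)
192^32 ≡ 24^2 = 576 ≡ 119 (mod 457)
192^64 ≡ 119^2 = 14161 ≡ 451 (mod 457)
192^128 ≡ 451^2 = 203401 ≡ 36 (mod 457)
192^256 ≡ 36^2 = 1296 ≡ 382 (mod 457)
192^512 ≡ 382^2 = 145924 ≡ 141 (mod 457)
192^831 = 192^512 · 192^256 · 192^32 · 192^16 · 192^8 · 192^4 · 192^2 · 192^1 ≡ 141 · 382 · 119 · 24 · 350 · 102 · 304 · 192 (mod 457).
Accumulate the product:
141 · 382 = 53862 ≡ 393
393 · 119 = 46767 ≡ 153
153 · 24 = 3672 ≡ 16
16 · 350 = 5600 ≡ 116
116 · 102 = 11832 ≡ 407
407 · 304 = 123728 ≡ 338
338 · 192 = 64896 ≡ 2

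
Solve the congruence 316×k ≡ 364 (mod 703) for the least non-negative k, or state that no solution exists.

gcd(316, 703) = 1, so a unique solution mod 703 exists.
316⁻¹ ≡ 198 (mod 703).
k ≡ 198×364 ≡ 366 (mod 703).

366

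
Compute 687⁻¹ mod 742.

715

By the extended Euclidean algorithm:
742 = 1×687 + 55
687 = 12×55 + 27
55 = 2×27 + 1
27 = 27×1 + 0
gcd(687, 742) = 1, so the inverse exists.
Back-substitute for 1:
1 = 1×55 − 2×27
  = −2×687 + 25×55
  = 25×742 − 27×687
So 687⁻¹ ≡ −27 ≡ 715 (mod 742).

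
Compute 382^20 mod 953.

By square-and-multiply:
20 in binary is 10100, i.e. 20 = 16 + 4.
382^1 ≡ 382 (mod 953)
382^2 ≡ 382^2 = 145924 ≡ 115 (mod 953)
382^4 ≡ 115^2 = 13225 ≡ 836 (mod 953)
382^8 ≡ 836^2 = 698896 ≡ 347 (mod 953)
382^16 ≡ 347^2 = 120409 ≡ 331 (mod 953)
382^20 = 382^16 * 382^4 ≡ 331 * 836 (mod 953).
331 * 836 = 276716 ≡ 346 (mod 953).

346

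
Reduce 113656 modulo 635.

626

113656 = 178×635 + 626, so 113656 ≡ 626 (mod 635).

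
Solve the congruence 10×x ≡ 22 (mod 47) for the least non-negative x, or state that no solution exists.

gcd(10, 47) = 1, so a unique solution mod 47 exists.
10⁻¹ ≡ 33 (mod 47).
x ≡ 33×22 ≡ 21 (mod 47).

21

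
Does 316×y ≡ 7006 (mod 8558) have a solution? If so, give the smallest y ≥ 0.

gcd(316, 8558) = 2, and 2 | 7006, so solutions exist.
Divide through by 2: 158×y mod 4279 = 3503.
158⁻¹ ≡ 2302 (mod 4279).
y ≡ 2302×3503 ≡ 2270 (mod 4279).
The smallest non-negative solution is y = 2270.

2270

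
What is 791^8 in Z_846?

613

By square-and-multiply:
791^1 ≡ 791 (mod 846)
791^2 ≡ 791^2 = 625681 ≡ 487 (mod 846)
791^4 ≡ 487^2 = 237169 ≡ 289 (mod 846)
791^8 ≡ 289^2 = 83521 ≡ 613 (mod 846)
So 791^8 ≡ 613 (mod 846).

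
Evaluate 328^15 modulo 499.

481

Compute successive squares:
328^1 ≡ 328 (mod 499)
328^2 ≡ 328^2 = 107584 ≡ 299 (mod 499)
328^4 ≡ 299^2 = 89401 ≡ 80 (mod 499)
328^8 ≡ 80^2 = 6400 ≡ 412 (mod 499)
328^15 = 328^8 * 328^4 * 328^2 * 328^1 ≡ 412 * 80 * 299 * 328 (mod 499).
Accumulate the product:
412 * 80 = 32960 ≡ 26
26 * 299 = 7774 ≡ 289
289 * 328 = 94792 ≡ 481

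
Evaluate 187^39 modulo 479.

136

Compute successive squares:
39 in binary is 100111, i.e. 39 = 32 + 4 + 2 + 1.
187^1 ≡ 187 (mod 479)
187^2 ≡ 187^2 = 34969 ≡ 2 (mod 479)
187^4 ≡ 2^2 = 4 (mod 479)
187^8 ≡ 4^2 = 16 (mod 479)
187^16 ≡ 16^2 = 256 (mod 479)
187^32 ≡ 256^2 = 65536 ≡ 392 (mod 479)
187^39 = 187^32 × 187^4 × 187^2 × 187^1 ≡ 392 × 4 × 2 × 187 (mod 479).
Accumulate the product:
392 × 4 = 1568 ≡ 131
131 × 2 = 262
262 × 187 = 48994 ≡ 136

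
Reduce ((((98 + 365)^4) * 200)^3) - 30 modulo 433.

147

98 + 365 = 463 ≡ 30 (mod 433)
(30)^4 ≡ 290 (mod 433)
290 * 200 = 58000 ≡ 411 (mod 433)
(411)^3 ≡ 177 (mod 433)
177 - 30 = 147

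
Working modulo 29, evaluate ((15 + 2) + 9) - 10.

15 + 2 = 17
17 + 9 = 26
26 - 10 = 16

16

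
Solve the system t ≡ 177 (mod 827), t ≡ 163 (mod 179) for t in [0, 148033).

827⁻¹ mod 179: 827×50 ≡ 1 (mod 179), so 827⁻¹ ≡ 50.
t = 177 + 827×((163 − 177)×50 mod 179) = 177 + 827×16 = 13409.

13409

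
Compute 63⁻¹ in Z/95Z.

92

95 = 1·63 + 32
63 = 1·32 + 31
32 = 1·31 + 1
31 = 31·1 + 0
gcd(63, 95) = 1, so the inverse exists.
Back-substitute for 1:
1 = 1·32 − 1·31
  = −1·63 + 2·32
  = 2·95 − 3·63
So 63⁻¹ ≡ −3 ≡ 92 (mod 95).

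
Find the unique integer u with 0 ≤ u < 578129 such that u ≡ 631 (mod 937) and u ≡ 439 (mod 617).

937⁻¹ mod 617: 937*322 ≡ 1 (mod 617), so 937⁻¹ ≡ 322.
u = 631 + 937*((439 − 631)*322 mod 617) = 631 + 937*493 = 462572.
Check: 462572 mod 937 = 631, 462572 mod 617 = 439. ✓

462572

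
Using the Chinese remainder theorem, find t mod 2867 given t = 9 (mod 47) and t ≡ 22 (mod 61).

47⁻¹ mod 61: 47·13 ≡ 1 (mod 61), so 47⁻¹ ≡ 13.
t = 9 + 47·((22 − 9)·13 mod 61) = 9 + 47·47 = 2218.
Check: 2218 mod 47 = 9, 2218 mod 61 = 22. ✓

2218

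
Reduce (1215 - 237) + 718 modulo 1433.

263

1215 - 237 = 978
978 + 718 = 1696 ≡ 263 (mod 1433)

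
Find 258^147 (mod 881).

Compute successive squares:
147 in binary is 10010011, i.e. 147 = 128 + 16 + 2 + 1.
258^1 ≡ 258 (mod 881)
258^2 ≡ 258^2 = 66564 ≡ 489 (mod 881)
258^4 ≡ 489^2 = 239121 ≡ 370 (mod 881)
258^8 ≡ 370^2 = 136900 ≡ 345 (mod 881)
258^16 ≡ 345^2 = 119025 ≡ 90 (mod 881)
258^32 ≡ 90^2 = 8100 ≡ 171 (mod 881)
258^64 ≡ 171^2 = 29241 ≡ 168 (mod 881)
258^128 ≡ 168^2 = 28224 ≡ 32 (mod 881)
258^147 = 258^128 · 258^16 · 258^2 · 258^1 ≡ 32 · 90 · 489 · 258 (mod 881).
Accumulate the product:
32 · 90 = 2880 ≡ 237
237 · 489 = 115893 ≡ 482
482 · 258 = 124356 ≡ 135

135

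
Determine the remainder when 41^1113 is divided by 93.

Compute successive squares:
1113 in binary is 10001011001, i.e. 1113 = 1024 + 64 + 16 + 8 + 1.
41^1 ≡ 41 (mod 93)
41^2 ≡ 41^2 = 1681 ≡ 7 (mod 93)
41^4 ≡ 7^2 = 49 (mod 93)
41^8 ≡ 49^2 = 2401 ≡ 76 (mod 93)
41^16 ≡ 76^2 = 5776 ≡ 10 (mod 93)
41^32 ≡ 10^2 = 100 ≡ 7 (mod 93)
41^64 ≡ 7^2 = 49 (mod 93)
41^128 ≡ 49^2 = 2401 ≡ 76 (mod 93)
41^256 ≡ 76^2 = 5776 ≡ 10 (mod 93)
41^512 ≡ 10^2 = 100 ≡ 7 (mod 93)
41^1024 ≡ 7^2 = 49 (mod 93)
41^1113 = 41^1024 * 41^64 * 41^16 * 41^8 * 41^1 ≡ 49 * 49 * 10 * 76 * 41 (mod 93).
Accumulate the product:
49 * 49 = 2401 ≡ 76
76 * 10 = 760 ≡ 16
16 * 76 = 1216 ≡ 7
7 * 41 = 287 ≡ 8

8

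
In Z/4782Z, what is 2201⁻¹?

1271

4782 = 2×2201 + 380
2201 = 5×380 + 301
380 = 1×301 + 79
301 = 3×79 + 64
79 = 1×64 + 15
64 = 4×15 + 4
15 = 3×4 + 3
4 = 1×3 + 1
3 = 3×1 + 0
gcd(2201, 4782) = 1, so the inverse exists.
Back-substitute for 1:
1 = 1×4 − 1×3
  = −1×15 + 4×4
  = 4×64 − 17×15
  = −17×79 + 21×64
  = 21×301 − 80×79
  = −80×380 + 101×301
  = 101×2201 − 585×380
  = −585×4782 + 1271×2201
So 2201⁻¹ ≡ 1271 (mod 4782).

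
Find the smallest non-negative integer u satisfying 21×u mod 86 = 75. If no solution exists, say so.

gcd(21, 86) = 1, so a unique solution mod 86 exists.
21⁻¹ ≡ 41 (mod 86).
u ≡ 41×75 ≡ 65 (mod 86).

65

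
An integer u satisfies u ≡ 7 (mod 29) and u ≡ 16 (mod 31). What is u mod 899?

326

29⁻¹ mod 31: 29·15 ≡ 1 (mod 31), so 29⁻¹ ≡ 15.
u = 7 + 29·((16 − 7)·15 mod 31) = 7 + 29·11 = 326.
Check: 326 mod 29 = 7, 326 mod 31 = 16. ✓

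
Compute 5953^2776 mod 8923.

2811

5953^1 ≡ 5953 (mod 8923)
5953^2 ≡ 5953^2 = 35438209 ≡ 4976 (mod 8923)
5953^4 ≡ 4976^2 = 24760576 ≡ 8174 (mod 8923)
5953^8 ≡ 8174^2 = 66814276 ≡ 7775 (mod 8923)
5953^16 ≡ 7775^2 = 60450625 ≡ 6223 (mod 8923)
5953^32 ≡ 6223^2 = 38725729 ≡ 8832 (mod 8923)
5953^64 ≡ 8832^2 = 78004224 ≡ 8281 (mod 8923)
5953^128 ≡ 8281^2 = 68574961 ≡ 1706 (mod 8923)
5953^256 ≡ 1706^2 = 2910436 ≡ 1538 (mod 8923)
5953^512 ≡ 1538^2 = 2365444 ≡ 849 (mod 8923)
5953^1024 ≡ 849^2 = 720801 ≡ 6961 (mod 8923)
5953^2048 ≡ 6961^2 = 48455521 ≡ 3631 (mod 8923)
5953^2776 = 5953^2048 * 5953^512 * 5953^128 * 5953^64 * 5953^16 * 5953^8 ≡ 3631 * 849 * 1706 * 8281 * 6223 * 7775 (mod 8923).
Accumulate the product:
3631 * 849 = 3082719 ≡ 4284
4284 * 1706 = 7308504 ≡ 567
567 * 8281 = 4695327 ≡ 1829
1829 * 6223 = 11381867 ≡ 5042
5042 * 7775 = 39201550 ≡ 2811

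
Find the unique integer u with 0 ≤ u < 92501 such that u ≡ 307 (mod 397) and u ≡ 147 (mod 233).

397⁻¹ mod 233: 397·27 ≡ 1 (mod 233), so 397⁻¹ ≡ 27.
u = 307 + 397·((147 − 307)·27 mod 233) = 307 + 397·107 = 42786.

42786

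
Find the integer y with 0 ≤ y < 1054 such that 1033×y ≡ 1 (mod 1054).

803

1054 = 1·1033 + 21
1033 = 49·21 + 4
21 = 5·4 + 1
4 = 4·1 + 0
gcd(1033, 1054) = 1, so the inverse exists.
Bézout: 1 = 246·1054 − 251·1033.
So 1033⁻¹ ≡ −251 ≡ 803 (mod 1054).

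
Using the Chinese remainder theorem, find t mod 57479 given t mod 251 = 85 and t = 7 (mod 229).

40998

251⁻¹ mod 229: 251·177 ≡ 1 (mod 229), so 251⁻¹ ≡ 177.
t = 85 + 251·((7 − 85)·177 mod 229) = 85 + 251·163 = 40998.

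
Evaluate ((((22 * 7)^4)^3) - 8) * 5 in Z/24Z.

16

22 * 7 = 154 ≡ 10 (mod 24)
(10)^4 ≡ 16 (mod 24)
(16)^3 ≡ 16 (mod 24)
16 - 8 = 8
8 * 5 = 40 ≡ 16 (mod 24)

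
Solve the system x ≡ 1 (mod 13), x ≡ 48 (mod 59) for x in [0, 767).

13⁻¹ mod 59: 13×50 ≡ 1 (mod 59), so 13⁻¹ ≡ 50.
x = 1 + 13×((48 − 1)×50 mod 59) = 1 + 13×49 = 638.

638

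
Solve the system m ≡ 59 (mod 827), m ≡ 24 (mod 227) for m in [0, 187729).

827⁻¹ mod 227: 827*14 ≡ 1 (mod 227), so 827⁻¹ ≡ 14.
m = 59 + 827*((24 − 59)*14 mod 227) = 59 + 827*191 = 158016.

158016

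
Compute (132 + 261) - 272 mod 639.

132 + 261 = 393
393 - 272 = 121

121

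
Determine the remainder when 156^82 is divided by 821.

51

Using repeated squaring:
82 in binary is 1010010, i.e. 82 = 64 + 16 + 2.
156^1 ≡ 156 (mod 821)
156^2 ≡ 156^2 = 24336 ≡ 527 (mod 821)
156^4 ≡ 527^2 = 277729 ≡ 231 (mod 821)
156^8 ≡ 231^2 = 53361 ≡ 817 (mod 821)
156^16 ≡ 817^2 = 667489 ≡ 16 (mod 821)
156^32 ≡ 16^2 = 256 (mod 821)
156^64 ≡ 256^2 = 65536 ≡ 677 (mod 821)
156^82 = 156^64 · 156^16 · 156^2 ≡ 677 · 16 · 527 (mod 821).
Accumulate the product:
677 · 16 = 10832 ≡ 159
159 · 527 = 83793 ≡ 51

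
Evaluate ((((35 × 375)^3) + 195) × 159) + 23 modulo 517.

92

35 × 375 = 13125 ≡ 200 (mod 517)
(200)^3 ≡ 459 (mod 517)
459 + 195 = 654 ≡ 137 (mod 517)
137 × 159 = 21783 ≡ 69 (mod 517)
69 + 23 = 92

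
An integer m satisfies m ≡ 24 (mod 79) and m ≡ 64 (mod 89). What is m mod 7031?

79⁻¹ mod 89: 79*80 ≡ 1 (mod 89), so 79⁻¹ ≡ 80.
m = 24 + 79*((64 − 24)*80 mod 89) = 24 + 79*85 = 6739.
Check: 6739 mod 79 = 24, 6739 mod 89 = 64. ✓

6739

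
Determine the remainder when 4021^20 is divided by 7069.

20 in binary is 10100, i.e. 20 = 16 + 4.
4021^1 ≡ 4021 (mod 7069)
4021^2 ≡ 4021^2 = 16168441 ≡ 1638 (mod 7069)
4021^4 ≡ 1638^2 = 2683044 ≡ 3893 (mod 7069)
4021^8 ≡ 3893^2 = 15155449 ≡ 6582 (mod 7069)
4021^16 ≡ 6582^2 = 43322724 ≡ 3892 (mod 7069)
4021^20 = 4021^16 * 4021^4 ≡ 3892 * 3893 (mod 7069).
3892 * 3893 = 15151556 ≡ 2689 (mod 7069).

2689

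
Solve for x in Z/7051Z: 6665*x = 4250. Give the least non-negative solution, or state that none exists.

1085

gcd(6665, 7051) = 1, so a unique solution mod 7051 exists.
6665⁻¹ ≡ 274 (mod 7051).
x ≡ 274*4250 ≡ 1085 (mod 7051).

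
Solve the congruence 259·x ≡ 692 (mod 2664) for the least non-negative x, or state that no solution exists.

no solution

gcd(259, 2664) = 37, and 37 does not divide 692.
So the congruence has no solution.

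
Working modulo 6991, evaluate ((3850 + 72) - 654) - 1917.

1351

3850 + 72 = 3922
3922 - 654 = 3268
3268 - 1917 = 1351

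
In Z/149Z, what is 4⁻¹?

112

Apply the Euclidean algorithm and back-substitute:
149 = 37·4 + 1
4 = 4·1 + 0
gcd(4, 149) = 1, so the inverse exists.
Bézout: 1 = 1·149 − 37·4.
So 4⁻¹ ≡ −37 ≡ 112 (mod 149).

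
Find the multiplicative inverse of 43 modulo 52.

23

Run the extended Euclidean algorithm:
52 = 1*43 + 9
43 = 4*9 + 7
9 = 1*7 + 2
7 = 3*2 + 1
2 = 2*1 + 0
gcd(43, 52) = 1, so the inverse exists.
Bézout: 1 = −19*52 + 23*43.
So 43⁻¹ ≡ 23 (mod 52).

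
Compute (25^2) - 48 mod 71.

(25)^2 ≡ 57 (mod 71)
57 - 48 = 9

9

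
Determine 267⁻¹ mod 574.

43

By the extended Euclidean algorithm:
574 = 2×267 + 40
267 = 6×40 + 27
40 = 1×27 + 13
27 = 2×13 + 1
13 = 13×1 + 0
gcd(267, 574) = 1, so the inverse exists.
Bézout: 1 = −20×574 + 43×267.
So 267⁻¹ ≡ 43 (mod 574).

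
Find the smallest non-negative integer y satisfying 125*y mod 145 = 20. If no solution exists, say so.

gcd(125, 145) = 5, and 5 | 20, so solutions exist.
Divide through by 5: 25*y mod 29 = 4.
25⁻¹ ≡ 7 (mod 29).
y ≡ 7*4 ≡ 28 (mod 29).
The smallest non-negative solution is y = 28.

28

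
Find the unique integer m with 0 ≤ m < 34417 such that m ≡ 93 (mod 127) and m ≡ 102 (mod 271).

127⁻¹ mod 271: 127·239 ≡ 1 (mod 271), so 127⁻¹ ≡ 239.
m = 93 + 127·((102 − 93)·239 mod 271) = 93 + 127·254 = 32351.
Check: 32351 mod 127 = 93, 32351 mod 271 = 102. ✓

32351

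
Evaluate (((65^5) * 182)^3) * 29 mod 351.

299

(65)^5 ≡ 104 (mod 351)
104 * 182 = 18928 ≡ 325 (mod 351)
(325)^3 ≡ 325 (mod 351)
325 * 29 = 9425 ≡ 299 (mod 351)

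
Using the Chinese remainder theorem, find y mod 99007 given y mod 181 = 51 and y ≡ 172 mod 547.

181⁻¹ mod 547: 181*136 ≡ 1 (mod 547), so 181⁻¹ ≡ 136.
y = 51 + 181*((172 − 51)*136 mod 547) = 51 + 181*46 = 8377.

8377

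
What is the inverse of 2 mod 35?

18

Run the extended Euclidean algorithm:
35 = 17×2 + 1
2 = 2×1 + 0
gcd(2, 35) = 1, so the inverse exists.
Bézout: 1 = 1×35 − 17×2.
So 2⁻¹ ≡ −17 ≡ 18 (mod 35).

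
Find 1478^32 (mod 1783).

Using repeated squaring:
1478^1 ≡ 1478 (mod 1783)
1478^2 ≡ 1478^2 = 2184484 ≡ 309 (mod 1783)
1478^4 ≡ 309^2 = 95481 ≡ 982 (mod 1783)
1478^8 ≡ 982^2 = 964324 ≡ 1504 (mod 1783)
1478^16 ≡ 1504^2 = 2262016 ≡ 1172 (mod 1783)
1478^32 ≡ 1172^2 = 1373584 ≡ 674 (mod 1783)
So 1478^32 ≡ 674 (mod 1783).

674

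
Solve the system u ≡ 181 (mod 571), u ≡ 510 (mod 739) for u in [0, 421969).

571⁻¹ mod 739: 571*717 ≡ 1 (mod 739), so 571⁻¹ ≡ 717.
u = 181 + 571*((510 − 181)*717 mod 739) = 181 + 571*152 = 86973.
Check: 86973 mod 571 = 181, 86973 mod 739 = 510. ✓

86973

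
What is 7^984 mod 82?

59

Using repeated squaring:
984 in binary is 1111011000, i.e. 984 = 512 + 256 + 128 + 64 + 16 + 8.
7^1 ≡ 7 (mod 82)
7^2 ≡ 7^2 = 49 (mod 82)
7^4 ≡ 49^2 = 2401 ≡ 23 (mod 82)
7^8 ≡ 23^2 = 529 ≡ 37 (mod 82)
7^16 ≡ 37^2 = 1369 ≡ 57 (mod 82)
7^32 ≡ 57^2 = 3249 ≡ 51 (mod 82)
7^64 ≡ 51^2 = 2601 ≡ 59 (mod 82)
7^128 ≡ 59^2 = 3481 ≡ 37 (mod 82)
7^256 ≡ 37^2 = 1369 ≡ 57 (mod 82)
7^512 ≡ 57^2 = 3249 ≡ 51 (mod 82)
7^984 = 7^512 · 7^256 · 7^128 · 7^64 · 7^16 · 7^8 ≡ 51 · 57 · 37 · 59 · 57 · 37 (mod 82).
Accumulate the product:
51 · 57 = 2907 ≡ 37
37 · 37 = 1369 ≡ 57
57 · 59 = 3363 ≡ 1
1 · 57 = 57
57 · 37 = 2109 ≡ 59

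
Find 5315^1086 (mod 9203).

By square-and-multiply:
1086 in binary is 10000111110, i.e. 1086 = 1024 + 32 + 16 + 8 + 4 + 2.
5315^1 ≡ 5315 (mod 9203)
5315^2 ≡ 5315^2 = 28249225 ≡ 5218 (mod 9203)
5315^4 ≡ 5218^2 = 27227524 ≡ 5050 (mod 9203)
5315^8 ≡ 5050^2 = 25502500 ≡ 987 (mod 9203)
5315^16 ≡ 987^2 = 974169 ≡ 7854 (mod 9203)
5315^32 ≡ 7854^2 = 61685316 ≡ 6810 (mod 9203)
5315^64 ≡ 6810^2 = 46376100 ≡ 2183 (mod 9203)
5315^128 ≡ 2183^2 = 4765489 ≡ 7538 (mod 9203)
5315^256 ≡ 7538^2 = 56821444 ≡ 2122 (mod 9203)
5315^512 ≡ 2122^2 = 4502884 ≡ 2617 (mod 9203)
5315^1024 ≡ 2617^2 = 6848689 ≡ 1657 (mod 9203)
5315^1086 = 5315^1024 * 5315^32 * 5315^16 * 5315^8 * 5315^4 * 5315^2 ≡ 1657 * 6810 * 7854 * 987 * 5050 * 5218 (mod 9203).
Accumulate the product:
1657 * 6810 = 11284170 ≡ 1292
1292 * 7854 = 10147368 ≡ 5662
5662 * 987 = 5588394 ≡ 2173
2173 * 5050 = 10973650 ≡ 3674
3674 * 5218 = 19170932 ≡ 1083

1083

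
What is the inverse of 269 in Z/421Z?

421 = 1×269 + 152
269 = 1×152 + 117
152 = 1×117 + 35
117 = 3×35 + 12
35 = 2×12 + 11
12 = 1×11 + 1
11 = 11×1 + 0
gcd(269, 421) = 1, so the inverse exists.
Bézout: 1 = −23×421 + 36×269.
So 269⁻¹ ≡ 36 (mod 421).

36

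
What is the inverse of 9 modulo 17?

2

Apply the Euclidean algorithm and back-substitute:
17 = 1*9 + 8
9 = 1*8 + 1
8 = 8*1 + 0
gcd(9, 17) = 1, so the inverse exists.
Back-substitute for 1:
1 = 1*9 − 1*8
  = −1*17 + 2*9
So 9⁻¹ ≡ 2 (mod 17).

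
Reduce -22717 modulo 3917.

785

-22717 = -6·3917 + 785, so -22717 ≡ 785 (mod 3917).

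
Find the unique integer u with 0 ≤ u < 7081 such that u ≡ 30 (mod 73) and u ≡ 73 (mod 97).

73⁻¹ mod 97: 73·4 ≡ 1 (mod 97), so 73⁻¹ ≡ 4.
u = 30 + 73·((73 − 30)·4 mod 97) = 30 + 73·75 = 5505.

5505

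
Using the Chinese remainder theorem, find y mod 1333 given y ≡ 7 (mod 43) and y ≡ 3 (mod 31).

43⁻¹ mod 31: 43×13 ≡ 1 (mod 31), so 43⁻¹ ≡ 13.
y = 7 + 43×((3 − 7)×13 mod 31) = 7 + 43×10 = 437.

437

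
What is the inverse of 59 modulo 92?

39

Run the extended Euclidean algorithm:
92 = 1·59 + 33
59 = 1·33 + 26
33 = 1·26 + 7
26 = 3·7 + 5
7 = 1·5 + 2
5 = 2·2 + 1
2 = 2·1 + 0
gcd(59, 92) = 1, so the inverse exists.
Back-substitute for 1:
1 = 1·5 − 2·2
  = −2·7 + 3·5
  = 3·26 − 11·7
  = −11·33 + 14·26
  = 14·59 − 25·33
  = −25·92 + 39·59
So 59⁻¹ ≡ 39 (mod 92).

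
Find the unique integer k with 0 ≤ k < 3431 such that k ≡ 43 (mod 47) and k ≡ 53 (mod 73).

3192

47⁻¹ mod 73: 47*14 ≡ 1 (mod 73), so 47⁻¹ ≡ 14.
k = 43 + 47*((53 − 43)*14 mod 73) = 43 + 47*67 = 3192.
Check: 3192 mod 47 = 43, 3192 mod 73 = 53. ✓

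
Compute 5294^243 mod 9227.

243 in binary is 11110011, i.e. 243 = 128 + 64 + 32 + 16 + 2 + 1.
5294^1 ≡ 5294 (mod 9227)
5294^2 ≡ 5294^2 = 28026436 ≡ 4037 (mod 9227)
5294^4 ≡ 4037^2 = 16297369 ≡ 2487 (mod 9227)
5294^8 ≡ 2487^2 = 6185169 ≡ 3079 (mod 9227)
5294^16 ≡ 3079^2 = 9480241 ≡ 4112 (mod 9227)
5294^32 ≡ 4112^2 = 16908544 ≡ 4680 (mod 9227)
5294^64 ≡ 4680^2 = 21902400 ≡ 6729 (mod 9227)
5294^128 ≡ 6729^2 = 45279441 ≡ 2552 (mod 9227)
5294^243 = 5294^128 × 5294^64 × 5294^32 × 5294^16 × 5294^2 × 5294^1 ≡ 2552 × 6729 × 4680 × 4112 × 4037 × 5294 (mod 9227).
Accumulate the product:
2552 × 6729 = 17172408 ≡ 961
961 × 4680 = 4497480 ≡ 3931
3931 × 4112 = 16164272 ≡ 7795
7795 × 4037 = 31468415 ≡ 4345
4345 × 5294 = 23002430 ≡ 8746

8746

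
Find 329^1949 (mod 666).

641

Using repeated squaring:
1949 in binary is 11110011101, i.e. 1949 = 1024 + 512 + 256 + 128 + 16 + 8 + 4 + 1.
329^1 ≡ 329 (mod 666)
329^2 ≡ 329^2 = 108241 ≡ 349 (mod 666)
329^4 ≡ 349^2 = 121801 ≡ 589 (mod 666)
329^8 ≡ 589^2 = 346921 ≡ 601 (mod 666)
329^16 ≡ 601^2 = 361201 ≡ 229 (mod 666)
329^32 ≡ 229^2 = 52441 ≡ 493 (mod 666)
329^64 ≡ 493^2 = 243049 ≡ 625 (mod 666)
329^128 ≡ 625^2 = 390625 ≡ 349 (mod 666)
329^256 ≡ 349^2 = 121801 ≡ 589 (mod 666)
329^512 ≡ 589^2 = 346921 ≡ 601 (mod 666)
329^1024 ≡ 601^2 = 361201 ≡ 229 (mod 666)
329^1949 = 329^1024 * 329^512 * 329^256 * 329^128 * 329^16 * 329^8 * 329^4 * 329^1 ≡ 229 * 601 * 589 * 349 * 229 * 601 * 589 * 329 (mod 666).
Accumulate the product:
229 * 601 = 137629 ≡ 433
433 * 589 = 255037 ≡ 625
625 * 349 = 218125 ≡ 343
343 * 229 = 78547 ≡ 625
625 * 601 = 375625 ≡ 1
1 * 589 = 589
589 * 329 = 193781 ≡ 641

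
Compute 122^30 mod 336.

64

By square-and-multiply:
30 in binary is 11110, i.e. 30 = 16 + 8 + 4 + 2.
122^1 ≡ 122 (mod 336)
122^2 ≡ 122^2 = 14884 ≡ 100 (mod 336)
122^4 ≡ 100^2 = 10000 ≡ 256 (mod 336)
122^8 ≡ 256^2 = 65536 ≡ 16 (mod 336)
122^16 ≡ 16^2 = 256 (mod 336)
122^30 = 122^16 × 122^8 × 122^4 × 122^2 ≡ 256 × 16 × 256 × 100 (mod 336).
Accumulate the product:
256 × 16 = 4096 ≡ 64
64 × 256 = 16384 ≡ 256
256 × 100 = 25600 ≡ 64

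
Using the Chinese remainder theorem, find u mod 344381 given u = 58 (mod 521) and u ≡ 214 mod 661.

521⁻¹ mod 661: 521·288 ≡ 1 (mod 661), so 521⁻¹ ≡ 288.
u = 58 + 521·((214 − 58)·288 mod 661) = 58 + 521·641 = 334019.
Check: 334019 mod 521 = 58, 334019 mod 661 = 214. ✓

334019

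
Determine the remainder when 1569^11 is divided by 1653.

11 in binary is 1011, i.e. 11 = 8 + 2 + 1.
1569^1 ≡ 1569 (mod 1653)
1569^2 ≡ 1569^2 = 2461761 ≡ 444 (mod 1653)
1569^4 ≡ 444^2 = 197136 ≡ 429 (mod 1653)
1569^8 ≡ 429^2 = 184041 ≡ 558 (mod 1653)
1569^11 = 1569^8 * 1569^2 * 1569^1 ≡ 558 * 444 * 1569 (mod 1653).
Accumulate the product:
558 * 444 = 247752 ≡ 1455
1455 * 1569 = 2282895 ≡ 102

102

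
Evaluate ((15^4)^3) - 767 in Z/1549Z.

159

(15)^4 ≡ 1057 (mod 1549)
(1057)^3 ≡ 926 (mod 1549)
926 - 767 = 159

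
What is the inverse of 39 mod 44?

By the extended Euclidean algorithm:
44 = 1*39 + 5
39 = 7*5 + 4
5 = 1*4 + 1
4 = 4*1 + 0
gcd(39, 44) = 1, so the inverse exists.
Bézout: 1 = 8*44 − 9*39.
So 39⁻¹ ≡ −9 ≡ 35 (mod 44).

35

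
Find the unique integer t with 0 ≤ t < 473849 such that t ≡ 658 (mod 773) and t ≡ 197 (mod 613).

773⁻¹ mod 613: 773*318 ≡ 1 (mod 613), so 773⁻¹ ≡ 318.
t = 658 + 773*((197 − 658)*318 mod 613) = 658 + 773*522 = 404164.

404164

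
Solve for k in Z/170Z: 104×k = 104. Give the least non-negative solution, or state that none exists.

1

gcd(104, 170) = 2, and 2 | 104, so solutions exist.
Divide through by 2: 52×k = 52 (mod 85).
52⁻¹ ≡ 18 (mod 85).
k ≡ 18×52 ≡ 1 (mod 85).
The smallest non-negative solution is k = 1.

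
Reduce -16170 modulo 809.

10

-16170 = -20·809 + 10, so -16170 ≡ 10 (mod 809).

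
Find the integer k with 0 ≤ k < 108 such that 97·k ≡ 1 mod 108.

49

108 = 1*97 + 11
97 = 8*11 + 9
11 = 1*9 + 2
9 = 4*2 + 1
2 = 2*1 + 0
gcd(97, 108) = 1, so the inverse exists.
Bézout: 1 = −44*108 + 49*97.
So 97⁻¹ ≡ 49 (mod 108).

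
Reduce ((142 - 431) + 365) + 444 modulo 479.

142 - 431 = -289 ≡ 190 (mod 479)
190 + 365 = 555 ≡ 76 (mod 479)
76 + 444 = 520 ≡ 41 (mod 479)

41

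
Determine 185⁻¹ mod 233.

199

By the extended Euclidean algorithm:
233 = 1×185 + 48
185 = 3×48 + 41
48 = 1×41 + 7
41 = 5×7 + 6
7 = 1×6 + 1
6 = 6×1 + 0
gcd(185, 233) = 1, so the inverse exists.
Back-substitute for 1:
1 = 1×7 − 1×6
  = −1×41 + 6×7
  = 6×48 − 7×41
  = −7×185 + 27×48
  = 27×233 − 34×185
So 185⁻¹ ≡ −34 ≡ 199 (mod 233).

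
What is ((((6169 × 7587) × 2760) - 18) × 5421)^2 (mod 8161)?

2343

6169 × 7587 = 46804203 ≡ 868 (mod 8161)
868 × 2760 = 2395680 ≡ 4507 (mod 8161)
4507 - 18 = 4489
4489 × 5421 = 24334869 ≡ 6928 (mod 8161)
(6928)^2 ≡ 2343 (mod 8161)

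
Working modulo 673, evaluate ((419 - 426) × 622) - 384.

419 - 426 = -7 ≡ 666 (mod 673)
666 × 622 = 414252 ≡ 357 (mod 673)
357 - 384 = -27 ≡ 646 (mod 673)

646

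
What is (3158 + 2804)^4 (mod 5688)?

1624

3158 + 2804 = 5962 ≡ 274 (mod 5688)
(274)^4 ≡ 1624 (mod 5688)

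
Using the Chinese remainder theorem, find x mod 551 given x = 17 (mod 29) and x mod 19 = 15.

29⁻¹ mod 19: 29*2 ≡ 1 (mod 19), so 29⁻¹ ≡ 2.
x = 17 + 29*((15 − 17)*2 mod 19) = 17 + 29*15 = 452.
Check: 452 mod 29 = 17, 452 mod 19 = 15. ✓

452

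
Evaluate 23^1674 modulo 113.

Using repeated squaring:
1674 in binary is 11010001010, i.e. 1674 = 1024 + 512 + 128 + 8 + 2.
23^1 ≡ 23 (mod 113)
23^2 ≡ 23^2 = 529 ≡ 77 (mod 113)
23^4 ≡ 77^2 = 5929 ≡ 53 (mod 113)
23^8 ≡ 53^2 = 2809 ≡ 97 (mod 113)
23^16 ≡ 97^2 = 9409 ≡ 30 (mod 113)
23^32 ≡ 30^2 = 900 ≡ 109 (mod 113)
23^64 ≡ 109^2 = 11881 ≡ 16 (mod 113)
23^128 ≡ 16^2 = 256 ≡ 30 (mod 113)
23^256 ≡ 30^2 = 900 ≡ 109 (mod 113)
23^512 ≡ 109^2 = 11881 ≡ 16 (mod 113)
23^1024 ≡ 16^2 = 256 ≡ 30 (mod 113)
23^1674 = 23^1024 * 23^512 * 23^128 * 23^8 * 23^2 ≡ 30 * 16 * 30 * 97 * 77 (mod 113).
Accumulate the product:
30 * 16 = 480 ≡ 28
28 * 30 = 840 ≡ 49
49 * 97 = 4753 ≡ 7
7 * 77 = 539 ≡ 87

87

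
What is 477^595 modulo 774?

603

Compute successive squares:
477^1 ≡ 477 (mod 774)
477^2 ≡ 477^2 = 227529 ≡ 747 (mod 774)
477^4 ≡ 747^2 = 558009 ≡ 729 (mod 774)
477^8 ≡ 729^2 = 531441 ≡ 477 (mod 774)
477^16 ≡ 477^2 = 227529 ≡ 747 (mod 774)
477^32 ≡ 747^2 = 558009 ≡ 729 (mod 774)
477^64 ≡ 729^2 = 531441 ≡ 477 (mod 774)
477^128 ≡ 477^2 = 227529 ≡ 747 (mod 774)
477^256 ≡ 747^2 = 558009 ≡ 729 (mod 774)
477^512 ≡ 729^2 = 531441 ≡ 477 (mod 774)
477^595 = 477^512 · 477^64 · 477^16 · 477^2 · 477^1 ≡ 477 · 477 · 747 · 747 · 477 (mod 774).
Accumulate the product:
477 · 477 = 227529 ≡ 747
747 · 747 = 558009 ≡ 729
729 · 747 = 544563 ≡ 441
441 · 477 = 210357 ≡ 603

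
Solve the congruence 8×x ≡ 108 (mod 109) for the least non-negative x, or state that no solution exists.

gcd(8, 109) = 1, so a unique solution mod 109 exists.
8⁻¹ ≡ 41 (mod 109).
x ≡ 41×108 ≡ 68 (mod 109).

68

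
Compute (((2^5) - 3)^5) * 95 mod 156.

127

(2)^5 ≡ 32 (mod 156)
32 - 3 = 29
(29)^5 ≡ 113 (mod 156)
113 * 95 = 10735 ≡ 127 (mod 156)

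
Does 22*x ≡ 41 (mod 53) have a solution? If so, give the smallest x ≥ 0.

38

gcd(22, 53) = 1, so a unique solution mod 53 exists.
22⁻¹ ≡ 41 (mod 53).
x ≡ 41*41 ≡ 38 (mod 53).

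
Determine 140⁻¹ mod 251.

52

Run the extended Euclidean algorithm:
251 = 1·140 + 111
140 = 1·111 + 29
111 = 3·29 + 24
29 = 1·24 + 5
24 = 4·5 + 4
5 = 1·4 + 1
4 = 4·1 + 0
gcd(140, 251) = 1, so the inverse exists.
Back-substitute for 1:
1 = 1·5 − 1·4
  = −1·24 + 5·5
  = 5·29 − 6·24
  = −6·111 + 23·29
  = 23·140 − 29·111
  = −29·251 + 52·140
So 140⁻¹ ≡ 52 (mod 251).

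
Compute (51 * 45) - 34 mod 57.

38

51 * 45 = 2295 ≡ 15 (mod 57)
15 - 34 = -19 ≡ 38 (mod 57)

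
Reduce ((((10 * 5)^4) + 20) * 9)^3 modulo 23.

0

10 * 5 = 50 ≡ 4 (mod 23)
(4)^4 ≡ 3 (mod 23)
3 + 20 = 23 ≡ 0 (mod 23)
0 * 9 = 0
(0)^3 ≡ 0 (mod 23)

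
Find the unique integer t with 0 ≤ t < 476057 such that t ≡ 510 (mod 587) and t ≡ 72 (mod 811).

587⁻¹ mod 811: 587×706 ≡ 1 (mod 811), so 587⁻¹ ≡ 706.
t = 510 + 587×((72 − 510)×706 mod 811) = 510 + 587×574 = 337448.

337448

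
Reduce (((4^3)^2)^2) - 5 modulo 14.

(4)^3 ≡ 8 (mod 14)
(8)^2 ≡ 8 (mod 14)
(8)^2 ≡ 8 (mod 14)
8 - 5 = 3

3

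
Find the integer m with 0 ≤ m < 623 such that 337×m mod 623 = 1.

281

623 = 1×337 + 286
337 = 1×286 + 51
286 = 5×51 + 31
51 = 1×31 + 20
31 = 1×20 + 11
20 = 1×11 + 9
11 = 1×9 + 2
9 = 4×2 + 1
2 = 2×1 + 0
gcd(337, 623) = 1, so the inverse exists.
Back-substitute for 1:
1 = 1×9 − 4×2
  = −4×11 + 5×9
  = 5×20 − 9×11
  = −9×31 + 14×20
  = 14×51 − 23×31
  = −23×286 + 129×51
  = 129×337 − 152×286
  = −152×623 + 281×337
So 337⁻¹ ≡ 281 (mod 623).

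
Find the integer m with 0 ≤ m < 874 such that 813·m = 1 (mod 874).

874 = 1×813 + 61
813 = 13×61 + 20
61 = 3×20 + 1
20 = 20×1 + 0
gcd(813, 874) = 1, so the inverse exists.
Back-substitute for 1:
1 = 1×61 − 3×20
  = −3×813 + 40×61
  = 40×874 − 43×813
So 813⁻¹ ≡ −43 ≡ 831 (mod 874).

831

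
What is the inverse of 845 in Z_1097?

74

1097 = 1×845 + 252
845 = 3×252 + 89
252 = 2×89 + 74
89 = 1×74 + 15
74 = 4×15 + 14
15 = 1×14 + 1
14 = 14×1 + 0
gcd(845, 1097) = 1, so the inverse exists.
Bézout: 1 = −57×1097 + 74×845.
So 845⁻¹ ≡ 74 (mod 1097).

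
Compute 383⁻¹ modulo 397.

85

Apply the Euclidean algorithm and back-substitute:
397 = 1*383 + 14
383 = 27*14 + 5
14 = 2*5 + 4
5 = 1*4 + 1
4 = 4*1 + 0
gcd(383, 397) = 1, so the inverse exists.
Bézout: 1 = −82*397 + 85*383.
So 383⁻¹ ≡ 85 (mod 397).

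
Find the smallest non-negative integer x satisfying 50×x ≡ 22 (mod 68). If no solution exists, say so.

gcd(50, 68) = 2, and 2 | 22, so solutions exist.
Divide through by 2: 25×x mod 34 = 11.
25⁻¹ ≡ 15 (mod 34).
x ≡ 15×11 ≡ 29 (mod 34).
The smallest non-negative solution is x = 29.

29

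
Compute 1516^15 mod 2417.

166

By square-and-multiply:
15 in binary is 1111, i.e. 15 = 8 + 4 + 2 + 1.
1516^1 ≡ 1516 (mod 2417)
1516^2 ≡ 1516^2 = 2298256 ≡ 2106 (mod 2417)
1516^4 ≡ 2106^2 = 4435236 ≡ 41 (mod 2417)
1516^8 ≡ 41^2 = 1681 (mod 2417)
1516^15 = 1516^8 · 1516^4 · 1516^2 · 1516^1 ≡ 1681 · 41 · 2106 · 1516 (mod 2417).
Accumulate the product:
1681 · 41 = 68921 ≡ 1245
1245 · 2106 = 2621970 ≡ 1942
1942 · 1516 = 2944072 ≡ 166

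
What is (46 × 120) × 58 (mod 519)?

46 × 120 = 5520 ≡ 330 (mod 519)
330 × 58 = 19140 ≡ 456 (mod 519)

456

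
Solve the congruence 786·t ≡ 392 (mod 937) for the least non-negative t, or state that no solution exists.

gcd(786, 937) = 1, so a unique solution mod 937 exists.
786⁻¹ ≡ 242 (mod 937).
t ≡ 242·392 ≡ 227 (mod 937).

227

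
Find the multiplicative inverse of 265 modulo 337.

117

By the extended Euclidean algorithm:
337 = 1·265 + 72
265 = 3·72 + 49
72 = 1·49 + 23
49 = 2·23 + 3
23 = 7·3 + 2
3 = 1·2 + 1
2 = 2·1 + 0
gcd(265, 337) = 1, so the inverse exists.
Back-substitute for 1:
1 = 1·3 − 1·2
  = −1·23 + 8·3
  = 8·49 − 17·23
  = −17·72 + 25·49
  = 25·265 − 92·72
  = −92·337 + 117·265
So 265⁻¹ ≡ 117 (mod 337).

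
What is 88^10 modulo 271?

158

Compute successive squares:
88^1 ≡ 88 (mod 271)
88^2 ≡ 88^2 = 7744 ≡ 156 (mod 271)
88^4 ≡ 156^2 = 24336 ≡ 217 (mod 271)
88^8 ≡ 217^2 = 47089 ≡ 206 (mod 271)
88^10 = 88^8 × 88^2 ≡ 206 × 156 (mod 271).
206 × 156 = 32136 ≡ 158 (mod 271).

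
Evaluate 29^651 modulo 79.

15

651 in binary is 1010001011, i.e. 651 = 512 + 128 + 8 + 2 + 1.
29^1 ≡ 29 (mod 79)
29^2 ≡ 29^2 = 841 ≡ 51 (mod 79)
29^4 ≡ 51^2 = 2601 ≡ 73 (mod 79)
29^8 ≡ 73^2 = 5329 ≡ 36 (mod 79)
29^16 ≡ 36^2 = 1296 ≡ 32 (mod 79)
29^32 ≡ 32^2 = 1024 ≡ 76 (mod 79)
29^64 ≡ 76^2 = 5776 ≡ 9 (mod 79)
29^128 ≡ 9^2 = 81 ≡ 2 (mod 79)
29^256 ≡ 2^2 = 4 (mod 79)
29^512 ≡ 4^2 = 16 (mod 79)
29^651 = 29^512 * 29^128 * 29^8 * 29^2 * 29^1 ≡ 16 * 2 * 36 * 51 * 29 (mod 79).
Accumulate the product:
16 * 2 = 32
32 * 36 = 1152 ≡ 46
46 * 51 = 2346 ≡ 55
55 * 29 = 1595 ≡ 15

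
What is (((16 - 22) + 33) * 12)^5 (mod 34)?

18

16 - 22 = -6 ≡ 28 (mod 34)
28 + 33 = 61 ≡ 27 (mod 34)
27 * 12 = 324 ≡ 18 (mod 34)
(18)^5 ≡ 18 (mod 34)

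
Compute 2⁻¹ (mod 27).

By the extended Euclidean algorithm:
27 = 13·2 + 1
2 = 2·1 + 0
gcd(2, 27) = 1, so the inverse exists.
Back-substitute for 1:
1 = 1·27 − 13·2
So 2⁻¹ ≡ −13 ≡ 14 (mod 27).

14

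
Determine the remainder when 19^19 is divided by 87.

19^1 ≡ 19 (mod 87)
19^2 ≡ 19^2 = 361 ≡ 13 (mod 87)
19^4 ≡ 13^2 = 169 ≡ 82 (mod 87)
19^8 ≡ 82^2 = 6724 ≡ 25 (mod 87)
19^16 ≡ 25^2 = 625 ≡ 16 (mod 87)
19^19 = 19^16 · 19^2 · 19^1 ≡ 16 · 13 · 19 (mod 87).
Accumulate the product:
16 · 13 = 208 ≡ 34
34 · 19 = 646 ≡ 37

37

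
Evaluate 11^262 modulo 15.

262 in binary is 100000110, i.e. 262 = 256 + 4 + 2.
11^1 ≡ 11 (mod 15)
11^2 ≡ 11^2 = 121 ≡ 1 (mod 15)
11^4 ≡ 1^2 = 1 (mod 15)
11^8 ≡ 1^2 = 1 (mod 15)
11^16 ≡ 1^2 = 1 (mod 15)
11^32 ≡ 1^2 = 1 (mod 15)
11^64 ≡ 1^2 = 1 (mod 15)
11^128 ≡ 1^2 = 1 (mod 15)
11^256 ≡ 1^2 = 1 (mod 15)
11^262 = 11^256 * 11^4 * 11^2 ≡ 1 * 1 * 1 (mod 15).
Accumulate the product:
1 * 1 = 1
1 * 1 = 1

1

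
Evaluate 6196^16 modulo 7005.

6196^1 ≡ 6196 (mod 7005)
6196^2 ≡ 6196^2 = 38390416 ≡ 3016 (mod 7005)
6196^4 ≡ 3016^2 = 9096256 ≡ 3766 (mod 7005)
6196^8 ≡ 3766^2 = 14182756 ≡ 4636 (mod 7005)
6196^16 ≡ 4636^2 = 21492496 ≡ 1156 (mod 7005)
So 6196^16 ≡ 1156 (mod 7005).

1156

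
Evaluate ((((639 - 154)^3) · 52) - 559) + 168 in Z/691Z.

639 - 154 = 485
(485)^3 ≡ 25 (mod 691)
25 · 52 = 1300 ≡ 609 (mod 691)
609 - 559 = 50
50 + 168 = 218

218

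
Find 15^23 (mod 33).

Using repeated squaring:
23 in binary is 10111, i.e. 23 = 16 + 4 + 2 + 1.
15^1 ≡ 15 (mod 33)
15^2 ≡ 15^2 = 225 ≡ 27 (mod 33)
15^4 ≡ 27^2 = 729 ≡ 3 (mod 33)
15^8 ≡ 3^2 = 9 (mod 33)
15^16 ≡ 9^2 = 81 ≡ 15 (mod 33)
15^23 = 15^16 * 15^4 * 15^2 * 15^1 ≡ 15 * 3 * 27 * 15 (mod 33).
Accumulate the product:
15 * 3 = 45 ≡ 12
12 * 27 = 324 ≡ 27
27 * 15 = 405 ≡ 9

9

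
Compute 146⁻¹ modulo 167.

Run the extended Euclidean algorithm:
167 = 1×146 + 21
146 = 6×21 + 20
21 = 1×20 + 1
20 = 20×1 + 0
gcd(146, 167) = 1, so the inverse exists.
Bézout: 1 = 7×167 − 8×146.
So 146⁻¹ ≡ −8 ≡ 159 (mod 167).

159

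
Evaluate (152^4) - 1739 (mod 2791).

(152)^4 ≡ 2111 (mod 2791)
2111 - 1739 = 372

372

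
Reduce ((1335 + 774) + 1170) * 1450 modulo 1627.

456

1335 + 774 = 2109 ≡ 482 (mod 1627)
482 + 1170 = 1652 ≡ 25 (mod 1627)
25 * 1450 = 36250 ≡ 456 (mod 1627)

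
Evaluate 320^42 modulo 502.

42 in binary is 101010, i.e. 42 = 32 + 8 + 2.
320^1 ≡ 320 (mod 502)
320^2 ≡ 320^2 = 102400 ≡ 494 (mod 502)
320^4 ≡ 494^2 = 244036 ≡ 64 (mod 502)
320^8 ≡ 64^2 = 4096 ≡ 80 (mod 502)
320^16 ≡ 80^2 = 6400 ≡ 376 (mod 502)
320^32 ≡ 376^2 = 141376 ≡ 314 (mod 502)
320^42 = 320^32 · 320^8 · 320^2 ≡ 314 · 80 · 494 (mod 502).
Accumulate the product:
314 · 80 = 25120 ≡ 20
20 · 494 = 9880 ≡ 342

342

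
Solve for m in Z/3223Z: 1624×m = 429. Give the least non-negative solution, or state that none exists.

550

gcd(1624, 3223) = 1, so a unique solution mod 3223 exists.
1624⁻¹ ≡ 129 (mod 3223).
m ≡ 129×429 ≡ 550 (mod 3223).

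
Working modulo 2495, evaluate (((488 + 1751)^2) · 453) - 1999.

299

488 + 1751 = 2239
(2239)^2 ≡ 666 (mod 2495)
666 · 453 = 301698 ≡ 2298 (mod 2495)
2298 - 1999 = 299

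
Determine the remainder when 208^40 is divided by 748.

188

Using repeated squaring:
40 in binary is 101000, i.e. 40 = 32 + 8.
208^1 ≡ 208 (mod 748)
208^2 ≡ 208^2 = 43264 ≡ 628 (mod 748)
208^4 ≡ 628^2 = 394384 ≡ 188 (mod 748)
208^8 ≡ 188^2 = 35344 ≡ 188 (mod 748)
208^16 ≡ 188^2 = 35344 ≡ 188 (mod 748)
208^32 ≡ 188^2 = 35344 ≡ 188 (mod 748)
208^40 = 208^32 · 208^8 ≡ 188 · 188 (mod 748).
188 · 188 = 35344 ≡ 188 (mod 748).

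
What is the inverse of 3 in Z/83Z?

83 = 27*3 + 2
3 = 1*2 + 1
2 = 2*1 + 0
gcd(3, 83) = 1, so the inverse exists.
Bézout: 1 = −1*83 + 28*3.
So 3⁻¹ ≡ 28 (mod 83).

28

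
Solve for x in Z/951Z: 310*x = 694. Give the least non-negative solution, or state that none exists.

82

gcd(310, 951) = 1, so a unique solution mod 951 exists.
310⁻¹ ≡ 181 (mod 951).
x ≡ 181*694 ≡ 82 (mod 951).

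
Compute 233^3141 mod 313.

3141 in binary is 110001000101, i.e. 3141 = 2048 + 1024 + 64 + 4 + 1.
233^1 ≡ 233 (mod 313)
233^2 ≡ 233^2 = 54289 ≡ 140 (mod 313)
233^4 ≡ 140^2 = 19600 ≡ 194 (mod 313)
233^8 ≡ 194^2 = 37636 ≡ 76 (mod 313)
233^16 ≡ 76^2 = 5776 ≡ 142 (mod 313)
233^32 ≡ 142^2 = 20164 ≡ 132 (mod 313)
233^64 ≡ 132^2 = 17424 ≡ 209 (mod 313)
233^128 ≡ 209^2 = 43681 ≡ 174 (mod 313)
233^256 ≡ 174^2 = 30276 ≡ 228 (mod 313)
233^512 ≡ 228^2 = 51984 ≡ 26 (mod 313)
233^1024 ≡ 26^2 = 676 ≡ 50 (mod 313)
233^2048 ≡ 50^2 = 2500 ≡ 309 (mod 313)
233^3141 = 233^2048 * 233^1024 * 233^64 * 233^4 * 233^1 ≡ 309 * 50 * 209 * 194 * 233 (mod 313).
Accumulate the product:
309 * 50 = 15450 ≡ 113
113 * 209 = 23617 ≡ 142
142 * 194 = 27548 ≡ 4
4 * 233 = 932 ≡ 306

306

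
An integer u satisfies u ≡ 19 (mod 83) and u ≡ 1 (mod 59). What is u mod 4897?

1181

83⁻¹ mod 59: 83·32 ≡ 1 (mod 59), so 83⁻¹ ≡ 32.
u = 19 + 83·((1 − 19)·32 mod 59) = 19 + 83·14 = 1181.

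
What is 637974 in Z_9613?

3516

637974 = 66×9613 + 3516, so 637974 ≡ 3516 (mod 9613).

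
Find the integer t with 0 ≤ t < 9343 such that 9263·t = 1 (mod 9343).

9343 = 1·9263 + 80
9263 = 115·80 + 63
80 = 1·63 + 17
63 = 3·17 + 12
17 = 1·12 + 5
12 = 2·5 + 2
5 = 2·2 + 1
2 = 2·1 + 0
gcd(9263, 9343) = 1, so the inverse exists.
Bézout: 1 = 3821·9343 − 3854·9263.
So 9263⁻¹ ≡ −3854 ≡ 5489 (mod 9343).

5489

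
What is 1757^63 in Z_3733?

3354

63 in binary is 111111, i.e. 63 = 32 + 16 + 8 + 4 + 2 + 1.
1757^1 ≡ 1757 (mod 3733)
1757^2 ≡ 1757^2 = 3087049 ≡ 3591 (mod 3733)
1757^4 ≡ 3591^2 = 12895281 ≡ 1499 (mod 3733)
1757^8 ≡ 1499^2 = 2247001 ≡ 3468 (mod 3733)
1757^16 ≡ 3468^2 = 12027024 ≡ 3031 (mod 3733)
1757^32 ≡ 3031^2 = 9186961 ≡ 48 (mod 3733)
1757^63 = 1757^32 * 1757^16 * 1757^8 * 1757^4 * 1757^2 * 1757^1 ≡ 48 * 3031 * 3468 * 1499 * 3591 * 1757 (mod 3733).
Accumulate the product:
48 * 3031 = 145488 ≡ 3634
3634 * 3468 = 12602712 ≡ 104
104 * 1499 = 155896 ≡ 2843
2843 * 3591 = 10209213 ≡ 3191
3191 * 1757 = 5606587 ≡ 3354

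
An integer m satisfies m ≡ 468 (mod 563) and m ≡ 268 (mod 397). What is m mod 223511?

563⁻¹ mod 397: 563·342 ≡ 1 (mod 397), so 563⁻¹ ≡ 342.
m = 468 + 563·((268 − 468)·342 mod 397) = 468 + 563·281 = 158671.
Check: 158671 mod 563 = 468, 158671 mod 397 = 268. ✓

158671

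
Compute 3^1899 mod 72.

Using repeated squaring:
1899 in binary is 11101101011, i.e. 1899 = 1024 + 512 + 256 + 64 + 32 + 8 + 2 + 1.
3^1 ≡ 3 (mod 72)
3^2 ≡ 3^2 = 9 (mod 72)
3^4 ≡ 9^2 = 81 ≡ 9 (mod 72)
3^8 ≡ 9^2 = 81 ≡ 9 (mod 72)
3^16 ≡ 9^2 = 81 ≡ 9 (mod 72)
3^32 ≡ 9^2 = 81 ≡ 9 (mod 72)
3^64 ≡ 9^2 = 81 ≡ 9 (mod 72)
3^128 ≡ 9^2 = 81 ≡ 9 (mod 72)
3^256 ≡ 9^2 = 81 ≡ 9 (mod 72)
3^512 ≡ 9^2 = 81 ≡ 9 (mod 72)
3^1024 ≡ 9^2 = 81 ≡ 9 (mod 72)
3^1899 = 3^1024 * 3^512 * 3^256 * 3^64 * 3^32 * 3^8 * 3^2 * 3^1 ≡ 9 * 9 * 9 * 9 * 9 * 9 * 9 * 3 (mod 72).
Accumulate the product:
9 * 9 = 81 ≡ 9
9 * 9 = 81 ≡ 9
9 * 9 = 81 ≡ 9
9 * 9 = 81 ≡ 9
9 * 9 = 81 ≡ 9
9 * 9 = 81 ≡ 9
9 * 3 = 27

27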